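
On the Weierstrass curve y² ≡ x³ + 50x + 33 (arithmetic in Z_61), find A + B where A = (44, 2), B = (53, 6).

(38, 21)

(44, 2) + (53, 6). λ = (6 - 2)/(53 - 44) ≡ 4/9 mod 61. 9⁻¹ ≡ 34 (mod 61), so λ ≡ 14.
  x = λ² - 44 - 53 = 196 - 97 ≡ 38; y = λ·(44 - 38) - 2 ≡ 21. → (38, 21)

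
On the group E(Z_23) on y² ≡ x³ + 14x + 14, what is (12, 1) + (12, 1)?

(2, 21)

tangent at (12, 1): λ = (3·12² + 14)/(2·1) ≡ 9/2. 2⁻¹ ≡ 12 (mod 23) since 2·12 = 24 ≡ 1, so λ ≡ 9·12 ≡ 16.
  x = λ² - 12 - 12 = 256 - 24 ≡ 2; y = λ·(12 - 2) - 1 ≡ 21. → (2, 21)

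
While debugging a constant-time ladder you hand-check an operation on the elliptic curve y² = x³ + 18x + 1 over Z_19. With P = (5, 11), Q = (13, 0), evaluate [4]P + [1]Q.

(4, 2)

First 4P:
Repeated addition: build up to 4P.
2P: tangent at (5, 11): λ = (3·5² + 18)/(2·11) ≡ 17/3. 3⁻¹ ≡ 13 (mod 19), so λ ≡ 17·13 ≡ 12.
  x = λ² - 5 - 5 = 144 - 10 ≡ 1; y = λ·(5 - 1) - 11 ≡ 18. → (1, 18)
3P: (1, 18) + (5, 11). λ = (11 - 18)/(5 - 1) ≡ 12/4 mod 19. 4⁻¹ ≡ 5 (mod 19), so λ ≡ 3.
  x = λ² - 1 - 5 = 9 - 6 ≡ 3; y = λ·(1 - 3) - 18 ≡ 14. → (3, 14)
4P: (3, 14) + (5, 11). λ = (11 - 14)/(5 - 3) ≡ 16/2 mod 19. 2⁻¹ ≡ 10 (mod 19) since 2·10 = 20 ≡ 1, so λ ≡ 8.
  x = λ² - 3 - 5 = 64 - 8 ≡ 18; y = λ·(3 - 18) - 14 ≡ 18. → (18, 18)
4P = (18, 18).
Finally 4P + Q:
(18, 18) + (13, 0). λ = (0 - 18)/(13 - 18) ≡ 1/14 mod 19. 14⁻¹ ≡ 15 (mod 19), so λ ≡ 15.
  x = λ² - 18 - 13 = 225 - 31 ≡ 4; y = λ·(18 - 4) - 18 ≡ 2. → (4, 2)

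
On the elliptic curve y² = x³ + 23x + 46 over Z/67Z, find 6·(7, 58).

(66, 42)

Write G = (7, 58).
Double-and-add on 6 = (110)₂. Start with G = (7, 58) for the leading 1-bit.
double: tangent at (7, 58): λ = (3·7² + 23)/(2·58) ≡ 36/49. 49⁻¹ ≡ 26 (mod 67) since 49·26 = 1274 ≡ 1, so λ ≡ 36·26 ≡ 65.
  x = λ² - 7 - 7 = 4225 - 14 ≡ 57; y = λ·(7 - 57) - 58 ≡ 42. → (57, 42)
add G: (57, 42) + (7, 58). λ = (58 - 42)/(7 - 57) ≡ 16/17 mod 67. 17⁻¹ ≡ 4 (mod 67), so λ ≡ 64.
  x = λ² - 57 - 7 = 4096 - 64 ≡ 12; y = λ·(57 - 12) - 42 ≡ 24. → (12, 24)
double: tangent at (12, 24): λ = (3·12² + 23)/(2·24) ≡ 53/48. 48⁻¹ ≡ 7 (mod 67), so λ ≡ 53·7 ≡ 36.
  x = λ² - 12 - 12 = 1296 - 24 ≡ 66; y = λ·(12 - 66) - 24 ≡ 42. → (66, 42)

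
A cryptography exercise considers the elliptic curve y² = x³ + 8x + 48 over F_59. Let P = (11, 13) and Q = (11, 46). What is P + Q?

The two points share x = 11 and their y-coordinates satisfy 13 + 46 ≡ 0 (mod 59), so they are inverses. Their sum is the point at infinity.

O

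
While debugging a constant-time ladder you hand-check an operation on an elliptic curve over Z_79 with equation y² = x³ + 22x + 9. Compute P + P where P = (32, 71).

(53, 30)

tangent at (32, 71): λ = (3·32² + 22)/(2·71) ≡ 13/63. 63⁻¹ ≡ 74 (mod 79), so λ ≡ 13·74 ≡ 14.
  x = λ² - 32 - 32 = 196 - 64 ≡ 53; y = λ·(32 - 53) - 71 ≡ 30. → (53, 30)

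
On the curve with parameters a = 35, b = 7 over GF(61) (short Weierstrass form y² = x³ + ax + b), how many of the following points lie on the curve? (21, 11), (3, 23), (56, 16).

(21, 11): 11² ≡ 60, rhs ≡ 60 → on.
(3, 23): 23² ≡ 41, rhs ≡ 17 → off.
(56, 16): 16² ≡ 12, rhs ≡ 12 → on.

2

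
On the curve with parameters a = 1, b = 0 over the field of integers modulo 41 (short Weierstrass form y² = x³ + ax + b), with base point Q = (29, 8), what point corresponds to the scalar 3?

(17, 16)

Repeated addition: build up to 3Q.
2Q: tangent at (29, 8): λ = (3·29² + 1)/(2·8) ≡ 23/16. 16⁻¹ ≡ 18 (mod 41), so λ ≡ 23·18 ≡ 4.
  x = λ² - 29 - 29 = 16 - 58 ≡ 40; y = λ·(29 - 40) - 8 ≡ 30. → (40, 30)
3Q: (40, 30) + (29, 8). λ = (8 - 30)/(29 - 40) ≡ 19/30 mod 41. 30⁻¹ ≡ 26 (mod 41) since 30·26 = 780 ≡ 1, so λ ≡ 2.
  x = λ² - 40 - 29 = 4 - 69 ≡ 17; y = λ·(40 - 17) - 30 ≡ 16. → (17, 16)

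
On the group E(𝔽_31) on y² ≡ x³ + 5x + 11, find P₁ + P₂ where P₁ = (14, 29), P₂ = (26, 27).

(16, 23)

(14, 29) + (26, 27). λ = (27 - 29)/(26 - 14) ≡ 29/12 mod 31. 12⁻¹ ≡ 13 (mod 31), so λ ≡ 5.
  x = λ² - 14 - 26 = 25 - 40 ≡ 16; y = λ·(14 - 16) - 29 ≡ 23. → (16, 23)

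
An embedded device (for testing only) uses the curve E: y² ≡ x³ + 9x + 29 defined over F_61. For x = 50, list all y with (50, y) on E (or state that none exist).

none

x³ + 9x + 29 = 125479 ≡ 2 (mod 61).
2 is a non-residue mod 61; no y exists.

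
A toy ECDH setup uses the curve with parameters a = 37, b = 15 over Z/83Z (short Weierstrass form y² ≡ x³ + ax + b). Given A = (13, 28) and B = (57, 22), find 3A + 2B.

(11, 50)

First 3A:
Repeated addition: build up to 3A.
2A: tangent at (13, 28): λ = (3·13² + 37)/(2·28) ≡ 46/56. 56⁻¹ ≡ 43 (mod 83) since 56·43 = 2408 ≡ 1, so λ ≡ 46·43 ≡ 69.
  x = λ² - 13 - 13 = 4761 - 26 ≡ 4; y = λ·(13 - 4) - 28 ≡ 12. → (4, 12)
3A: (4, 12) + (13, 28). λ = (28 - 12)/(13 - 4) ≡ 16/9 mod 83. 9⁻¹ ≡ 37 (mod 83), so λ ≡ 11.
  x = λ² - 4 - 13 = 121 - 17 ≡ 21; y = λ·(4 - 21) - 12 ≡ 50. → (21, 50)
3A = (21, 50).
Next 2B:
Repeated addition: build up to 2B.
2B: tangent at (57, 22): λ = (3·57² + 37)/(2·22) ≡ 73/44. 44⁻¹ ≡ 17 (mod 83) since 44·17 = 748 ≡ 1, so λ ≡ 73·17 ≡ 79.
  x = λ² - 57 - 57 = 6241 - 114 ≡ 68; y = λ·(57 - 68) - 22 ≡ 22. → (68, 22)
2B = (68, 22).
Finally 3A + 2B:
(21, 50) + (68, 22). λ = (22 - 50)/(68 - 21) ≡ 55/47 mod 83. 47⁻¹ ≡ 53 (mod 83), so λ ≡ 10.
  x = λ² - 21 - 68 = 100 - 89 ≡ 11; y = λ·(21 - 11) - 50 ≡ 50. → (11, 50)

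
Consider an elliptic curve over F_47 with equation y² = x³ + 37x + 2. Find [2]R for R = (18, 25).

(23, 1)

tangent at (18, 25): λ = (3·18² + 37)/(2·25) ≡ 22/3. 3⁻¹ ≡ 16 (mod 47), so λ ≡ 22·16 ≡ 23.
  x = λ² - 18 - 18 = 529 - 36 ≡ 23; y = λ·(18 - 23) - 25 ≡ 1. → (23, 1)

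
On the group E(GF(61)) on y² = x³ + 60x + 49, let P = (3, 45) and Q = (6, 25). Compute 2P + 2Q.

First 2P:
Repeated addition: build up to 2P.
2P: tangent at (3, 45): λ = (3·3² + 60)/(2·45) ≡ 26/29. 29⁻¹ ≡ 40 (mod 61) since 29·40 = 1160 ≡ 1, so λ ≡ 26·40 ≡ 3.
  x = λ² - 3 - 3 = 9 - 6 ≡ 3; y = λ·(3 - 3) - 45 ≡ 16. → (3, 16)
2P = (3, 16).
Next 2Q:
Repeated addition: build up to 2Q.
2Q: tangent at (6, 25): λ = (3·6² + 60)/(2·25) ≡ 46/50. 50⁻¹ ≡ 11 (mod 61), so λ ≡ 46·11 ≡ 18.
  x = λ² - 6 - 6 = 324 - 12 ≡ 7; y = λ·(6 - 7) - 25 ≡ 18. → (7, 18)
2Q = (7, 18).
Finally 2P + 2Q:
(3, 16) + (7, 18). λ = (18 - 16)/(7 - 3) ≡ 2/4 mod 61. 4⁻¹ ≡ 46 (mod 61) since 4·46 = 184 ≡ 1, so λ ≡ 31.
  x = λ² - 3 - 7 = 961 - 10 ≡ 36; y = λ·(3 - 36) - 16 ≡ 59. → (36, 59)

(36, 59)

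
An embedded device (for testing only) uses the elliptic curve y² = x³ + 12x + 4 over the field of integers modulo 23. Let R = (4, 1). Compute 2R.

(18, 16)

tangent at (4, 1): λ = (3·4² + 12)/(2·1) ≡ 14/2. 2⁻¹ ≡ 12 (mod 23) since 2·12 = 24 ≡ 1, so λ ≡ 14·12 ≡ 7.
  x = λ² - 4 - 4 = 49 - 8 ≡ 18; y = λ·(4 - 18) - 1 ≡ 16. → (18, 16)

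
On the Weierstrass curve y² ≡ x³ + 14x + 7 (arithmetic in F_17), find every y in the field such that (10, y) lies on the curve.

5, 12

x³ + 14x + 7 = 1147 ≡ 8 (mod 17).
Square roots of 8 mod 17: 5 and 12 (since 5² = 25 ≡ 8).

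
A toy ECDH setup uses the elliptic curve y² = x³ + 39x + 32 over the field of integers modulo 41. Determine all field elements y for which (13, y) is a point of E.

x³ + 39x + 32 = 2736 ≡ 30 (mod 41).
30 is a non-residue mod 41; no y exists.

none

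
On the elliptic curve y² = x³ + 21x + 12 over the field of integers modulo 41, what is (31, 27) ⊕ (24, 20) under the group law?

(28, 17)

(31, 27) + (24, 20). λ = (20 - 27)/(24 - 31) ≡ 34/34 mod 41. 34⁻¹ ≡ 35 (mod 41) since 34·35 = 1190 ≡ 1, so λ ≡ 1.
  x = λ² - 31 - 24 = 1 - 55 ≡ 28; y = λ·(31 - 28) - 27 ≡ 17. → (28, 17)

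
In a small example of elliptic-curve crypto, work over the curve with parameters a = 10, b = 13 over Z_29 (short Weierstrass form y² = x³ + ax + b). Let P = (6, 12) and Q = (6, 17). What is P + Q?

The two points share x = 6 and their y-coordinates satisfy 12 + 17 ≡ 0 (mod 29), so they are inverses. Their sum is ∞.

O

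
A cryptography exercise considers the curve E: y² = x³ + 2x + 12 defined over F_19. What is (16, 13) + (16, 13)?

tangent at (16, 13): λ = (3·16² + 2)/(2·13) ≡ 10/7. 7⁻¹ ≡ 11 (mod 19), so λ ≡ 10·11 ≡ 15.
  x = λ² - 16 - 16 = 225 - 32 ≡ 3; y = λ·(16 - 3) - 13 ≡ 11. → (3, 11)

(3, 11)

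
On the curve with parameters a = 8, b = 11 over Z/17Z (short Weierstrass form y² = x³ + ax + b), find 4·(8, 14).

Write Q = (8, 14).
Repeated addition: build up to 4Q.
2Q: tangent at (8, 14): λ = (3·8² + 8)/(2·14) ≡ 13/11. 11⁻¹ ≡ 14 (mod 17), so λ ≡ 13·14 ≡ 12.
  x = λ² - 8 - 8 = 144 - 16 ≡ 9; y = λ·(8 - 9) - 14 ≡ 8. → (9, 8)
3Q: (9, 8) + (8, 14). λ = (14 - 8)/(8 - 9) ≡ 6/16 mod 17. 16⁻¹ ≡ 16 (mod 17), so λ ≡ 11.
  x = λ² - 9 - 8 = 121 - 17 ≡ 2; y = λ·(9 - 2) - 8 ≡ 1. → (2, 1)
4Q: (2, 1) + (8, 14). λ = (14 - 1)/(8 - 2) ≡ 13/6 mod 17. 6⁻¹ ≡ 3 (mod 17) since 6·3 = 18 ≡ 1, so λ ≡ 5.
  x = λ² - 2 - 8 = 25 - 10 ≡ 15; y = λ·(2 - 15) - 1 ≡ 2. → (15, 2)

(15, 2)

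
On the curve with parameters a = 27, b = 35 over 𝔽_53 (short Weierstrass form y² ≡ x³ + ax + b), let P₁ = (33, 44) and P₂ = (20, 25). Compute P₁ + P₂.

(52, 22)

(33, 44) + (20, 25). λ = (25 - 44)/(20 - 33) ≡ 34/40 mod 53. 40⁻¹ ≡ 4 (mod 53), so λ ≡ 30.
  x = λ² - 33 - 20 = 900 - 53 ≡ 52; y = λ·(33 - 52) - 44 ≡ 22. → (52, 22)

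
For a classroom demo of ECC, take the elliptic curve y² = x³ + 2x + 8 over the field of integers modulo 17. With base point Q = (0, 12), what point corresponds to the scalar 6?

(14, 14)

Double-and-add on 6 = (110)₂. Start with Q = (0, 12) for the leading 1-bit.
double: tangent at (0, 12): λ = (3·0² + 2)/(2·12) ≡ 2/7. 7⁻¹ ≡ 5 (mod 17), so λ ≡ 2·5 ≡ 10.
  x = λ² - 0 - 0 = 100 - 0 ≡ 15; y = λ·(0 - 15) - 12 ≡ 8. → (15, 8)
add Q: (15, 8) + (0, 12). λ = (12 - 8)/(0 - 15) ≡ 4/2 mod 17. 2⁻¹ ≡ 9 (mod 17), so λ ≡ 2.
  x = λ² - 15 - 0 = 4 - 15 ≡ 6; y = λ·(15 - 6) - 8 ≡ 10. → (6, 10)
double: tangent at (6, 10): λ = (3·6² + 2)/(2·10) ≡ 8/3. 3⁻¹ ≡ 6 (mod 17), so λ ≡ 8·6 ≡ 14.
  x = λ² - 6 - 6 = 196 - 12 ≡ 14; y = λ·(6 - 14) - 10 ≡ 14. → (14, 14)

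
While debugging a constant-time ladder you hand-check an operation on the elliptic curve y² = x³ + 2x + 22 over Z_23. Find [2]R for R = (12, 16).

(17, 1)

tangent at (12, 16): λ = (3·12² + 2)/(2·16) ≡ 20/9. 9⁻¹ ≡ 18 (mod 23) since 9·18 = 162 ≡ 1, so λ ≡ 20·18 ≡ 15.
  x = λ² - 12 - 12 = 225 - 24 ≡ 17; y = λ·(12 - 17) - 16 ≡ 1. → (17, 1)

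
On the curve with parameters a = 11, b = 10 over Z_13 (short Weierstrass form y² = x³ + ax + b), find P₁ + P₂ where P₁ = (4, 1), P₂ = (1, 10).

(4, 12)

(4, 1) + (1, 10). λ = (10 - 1)/(1 - 4) ≡ 9/10 mod 13. 10⁻¹ ≡ 4 (mod 13), so λ ≡ 10.
  x = λ² - 4 - 1 = 100 - 5 ≡ 4; y = λ·(4 - 4) - 1 ≡ 12. → (4, 12)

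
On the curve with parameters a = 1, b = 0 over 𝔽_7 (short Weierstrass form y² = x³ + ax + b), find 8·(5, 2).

Write G = (5, 2).
Repeated addition: build up to 8G.
2G: tangent at (5, 2): λ = (3·5² + 1)/(2·2) ≡ 6/4. 4⁻¹ ≡ 2 (mod 7), so λ ≡ 6·2 ≡ 5.
  x = λ² - 5 - 5 = 25 - 10 ≡ 1; y = λ·(5 - 1) - 2 ≡ 4. → (1, 4)
3G: (1, 4) + (5, 2). λ = (2 - 4)/(5 - 1) ≡ 5/4 mod 7. 4⁻¹ ≡ 2 (mod 7), so λ ≡ 3.
  x = λ² - 1 - 5 = 9 - 6 ≡ 3; y = λ·(1 - 3) - 4 ≡ 4. → (3, 4)
4G: (3, 4) + (5, 2). λ = (2 - 4)/(5 - 3) ≡ 5/2 mod 7. 2⁻¹ ≡ 4 (mod 7), so λ ≡ 6.
  x = λ² - 3 - 5 = 36 - 8 ≡ 0; y = λ·(3 - 0) - 4 ≡ 0. → (0, 0)
5G: (0, 0) + (5, 2). λ = (2 - 0)/(5 - 0) ≡ 2/5 mod 7. 5⁻¹ ≡ 3 (mod 7) since 5·3 = 15 ≡ 1, so λ ≡ 6.
  x = λ² - 0 - 5 = 36 - 5 ≡ 3; y = λ·(0 - 3) - 0 ≡ 3. → (3, 3)
6G: (3, 3) + (5, 2). λ = (2 - 3)/(5 - 3) ≡ 6/2 mod 7. 2⁻¹ ≡ 4 (mod 7), so λ ≡ 3.
  x = λ² - 3 - 5 = 9 - 8 ≡ 1; y = λ·(3 - 1) - 3 ≡ 3. → (1, 3)
7G: (1, 3) + (5, 2). λ = (2 - 3)/(5 - 1) ≡ 6/4 mod 7. 4⁻¹ ≡ 2 (mod 7) since 4·2 = 8 ≡ 1, so λ ≡ 5.
  x = λ² - 1 - 5 = 25 - 6 ≡ 5; y = λ·(1 - 5) - 3 ≡ 5. → (5, 5)
8G: (5, 5) + (5, 2): same x and y₁ ≡ -y₂, so the sum is O.

O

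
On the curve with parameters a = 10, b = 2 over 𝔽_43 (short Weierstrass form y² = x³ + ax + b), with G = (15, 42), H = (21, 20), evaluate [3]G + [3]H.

First 3G:
Repeated addition: build up to 3G.
2G: tangent at (15, 42): λ = (3·15² + 10)/(2·42) ≡ 40/41. 41⁻¹ ≡ 21 (mod 43), so λ ≡ 40·21 ≡ 23.
  x = λ² - 15 - 15 = 529 - 30 ≡ 26; y = λ·(15 - 26) - 42 ≡ 6. → (26, 6)
3G: (26, 6) + (15, 42). λ = (42 - 6)/(15 - 26) ≡ 36/32 mod 43. 32⁻¹ ≡ 39 (mod 43) since 32·39 = 1248 ≡ 1, so λ ≡ 28.
  x = λ² - 26 - 15 = 784 - 41 ≡ 12; y = λ·(26 - 12) - 6 ≡ 42. → (12, 42)
3G = (12, 42).
Next 3H:
Repeated addition: build up to 3H.
2H: tangent at (21, 20): λ = (3·21² + 10)/(2·20) ≡ 0/40. 40⁻¹ ≡ 14 (mod 43) since 40·14 = 560 ≡ 1, so λ ≡ 0·14 ≡ 0.
  x = λ² - 21 - 21 = 0 - 42 ≡ 1; y = λ·(21 - 1) - 20 ≡ 23. → (1, 23)
3H: (1, 23) + (21, 20). λ = (20 - 23)/(21 - 1) ≡ 40/20 mod 43. 20⁻¹ ≡ 28 (mod 43), so λ ≡ 2.
  x = λ² - 1 - 21 = 4 - 22 ≡ 25; y = λ·(1 - 25) - 23 ≡ 15. → (25, 15)
3H = (25, 15).
Finally 3G + 3H:
(12, 42) + (25, 15). λ = (15 - 42)/(25 - 12) ≡ 16/13 mod 43. 13⁻¹ ≡ 10 (mod 43), so λ ≡ 31.
  x = λ² - 12 - 25 = 961 - 37 ≡ 21; y = λ·(12 - 21) - 42 ≡ 23. → (21, 23)

(21, 23)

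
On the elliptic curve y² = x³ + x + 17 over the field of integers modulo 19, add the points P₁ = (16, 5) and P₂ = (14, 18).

(16, 5) + (14, 18). λ = (18 - 5)/(14 - 16) ≡ 13/17 mod 19. 17⁻¹ ≡ 9 (mod 19) since 17·9 = 153 ≡ 1, so λ ≡ 3.
  x = λ² - 16 - 14 = 9 - 30 ≡ 17; y = λ·(16 - 17) - 5 ≡ 11. → (17, 11)

(17, 11)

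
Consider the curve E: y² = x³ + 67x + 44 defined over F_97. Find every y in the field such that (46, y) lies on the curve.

none

x³ + 67x + 44 = 100462 ≡ 67 (mod 97).
67 is a non-residue mod 97; no y exists.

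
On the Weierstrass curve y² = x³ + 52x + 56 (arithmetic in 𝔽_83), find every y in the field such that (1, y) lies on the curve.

x³ + 52x + 56 = 109 ≡ 26 (mod 83).
Square roots of 26 mod 83: 21 and 62 (since 21² = 441 ≡ 26).

21, 62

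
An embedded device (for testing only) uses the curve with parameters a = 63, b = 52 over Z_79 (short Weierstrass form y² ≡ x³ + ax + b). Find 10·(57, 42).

(57, 42)

Write G = (57, 42).
Repeated addition: build up to 10G.
2G: tangent at (57, 42): λ = (3·57² + 63)/(2·42) ≡ 14/5. 5⁻¹ ≡ 16 (mod 79), so λ ≡ 14·16 ≡ 66.
  x = λ² - 57 - 57 = 4356 - 114 ≡ 55; y = λ·(57 - 55) - 42 ≡ 11. → (55, 11)
3G: (55, 11) + (57, 42). λ = (42 - 11)/(57 - 55) ≡ 31/2 mod 79. 2⁻¹ ≡ 40 (mod 79), so λ ≡ 55.
  x = λ² - 55 - 57 = 3025 - 112 ≡ 69; y = λ·(55 - 69) - 11 ≡ 9. → (69, 9)
4G: (69, 9) + (57, 42). λ = (42 - 9)/(57 - 69) ≡ 33/67 mod 79. 67⁻¹ ≡ 46 (mod 79) since 67·46 = 3082 ≡ 1, so λ ≡ 17.
  x = λ² - 69 - 57 = 289 - 126 ≡ 5; y = λ·(69 - 5) - 9 ≡ 52. → (5, 52)
5G: (5, 52) + (57, 42). λ = (42 - 52)/(57 - 5) ≡ 69/52 mod 79. 52⁻¹ ≡ 38 (mod 79), so λ ≡ 15.
  x = λ² - 5 - 57 = 225 - 62 ≡ 5; y = λ·(5 - 5) - 52 ≡ 27. → (5, 27)
6G: (5, 27) + (57, 42). λ = (42 - 27)/(57 - 5) ≡ 15/52 mod 79. 52⁻¹ ≡ 38 (mod 79) since 52·38 = 1976 ≡ 1, so λ ≡ 17.
  x = λ² - 5 - 57 = 289 - 62 ≡ 69; y = λ·(5 - 69) - 27 ≡ 70. → (69, 70)
7G: (69, 70) + (57, 42). λ = (42 - 70)/(57 - 69) ≡ 51/67 mod 79. 67⁻¹ ≡ 46 (mod 79), so λ ≡ 55.
  x = λ² - 69 - 57 = 3025 - 126 ≡ 55; y = λ·(69 - 55) - 70 ≡ 68. → (55, 68)
8G: (55, 68) + (57, 42). λ = (42 - 68)/(57 - 55) ≡ 53/2 mod 79. 2⁻¹ ≡ 40 (mod 79), so λ ≡ 66.
  x = λ² - 55 - 57 = 4356 - 112 ≡ 57; y = λ·(55 - 57) - 68 ≡ 37. → (57, 37)
9G: (57, 37) + (57, 42): same x and y₁ ≡ -y₂, so the sum is the point at infinity.
10G: the point at infinity + (57, 42) = (57, 42) (identity).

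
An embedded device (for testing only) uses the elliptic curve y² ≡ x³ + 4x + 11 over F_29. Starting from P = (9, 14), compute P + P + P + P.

Double-and-add on 4 = (100)₂. Start with P = (9, 14) for the leading 1-bit.
double: tangent at (9, 14): λ = (3·9² + 4)/(2·14) ≡ 15/28. 28⁻¹ ≡ 28 (mod 29), so λ ≡ 15·28 ≡ 14.
  x = λ² - 9 - 9 = 196 - 18 ≡ 4; y = λ·(9 - 4) - 14 ≡ 27. → (4, 27)
double: tangent at (4, 27): λ = (3·4² + 4)/(2·27) ≡ 23/25. 25⁻¹ ≡ 7 (mod 29), so λ ≡ 23·7 ≡ 16.
  x = λ² - 4 - 4 = 256 - 8 ≡ 16; y = λ·(4 - 16) - 27 ≡ 13. → (16, 13)

(16, 13)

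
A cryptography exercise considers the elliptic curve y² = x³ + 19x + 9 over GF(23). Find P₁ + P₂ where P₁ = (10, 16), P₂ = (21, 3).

(10, 16) + (21, 3). λ = (3 - 16)/(21 - 10) ≡ 10/11 mod 23. 11⁻¹ ≡ 21 (mod 23) since 11·21 = 231 ≡ 1, so λ ≡ 3.
  x = λ² - 10 - 21 = 9 - 31 ≡ 1; y = λ·(10 - 1) - 16 ≡ 11. → (1, 11)

(1, 11)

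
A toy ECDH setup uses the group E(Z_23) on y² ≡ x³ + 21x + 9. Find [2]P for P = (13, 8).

(5, 3)

tangent at (13, 8): λ = (3·13² + 21)/(2·8) ≡ 22/16. 16⁻¹ ≡ 13 (mod 23) since 16·13 = 208 ≡ 1, so λ ≡ 22·13 ≡ 10.
  x = λ² - 13 - 13 = 100 - 26 ≡ 5; y = λ·(13 - 5) - 8 ≡ 3. → (5, 3)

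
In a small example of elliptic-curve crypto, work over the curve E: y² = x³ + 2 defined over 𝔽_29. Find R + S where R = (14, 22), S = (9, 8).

(14, 22) + (9, 8). λ = (8 - 22)/(9 - 14) ≡ 15/24 mod 29. 24⁻¹ ≡ 23 (mod 29) since 24·23 = 552 ≡ 1, so λ ≡ 26.
  x = λ² - 14 - 9 = 676 - 23 ≡ 15; y = λ·(14 - 15) - 22 ≡ 10. → (15, 10)

(15, 10)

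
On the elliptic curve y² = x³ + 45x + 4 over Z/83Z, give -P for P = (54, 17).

(54, 66)

-(54, 17) = (54, -17 mod 83) = (54, 66).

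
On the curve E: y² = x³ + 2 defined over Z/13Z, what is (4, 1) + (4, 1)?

tangent at (4, 1): λ = (3·4² + 0)/(2·1) ≡ 9/2. 2⁻¹ ≡ 7 (mod 13), so λ ≡ 9·7 ≡ 11.
  x = λ² - 4 - 4 = 121 - 8 ≡ 9; y = λ·(4 - 9) - 1 ≡ 9. → (9, 9)

(9, 9)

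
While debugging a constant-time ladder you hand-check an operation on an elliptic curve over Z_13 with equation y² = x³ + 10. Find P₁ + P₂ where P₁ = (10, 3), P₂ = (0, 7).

(12, 3)

(10, 3) + (0, 7). λ = (7 - 3)/(0 - 10) ≡ 4/3 mod 13. 3⁻¹ ≡ 9 (mod 13), so λ ≡ 10.
  x = λ² - 10 - 0 = 100 - 10 ≡ 12; y = λ·(10 - 12) - 3 ≡ 3. → (12, 3)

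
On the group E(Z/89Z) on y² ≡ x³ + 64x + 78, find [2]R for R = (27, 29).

(37, 77)

tangent at (27, 29): λ = (3·27² + 64)/(2·29) ≡ 26/58. 58⁻¹ ≡ 66 (mod 89), so λ ≡ 26·66 ≡ 25.
  x = λ² - 27 - 27 = 625 - 54 ≡ 37; y = λ·(27 - 37) - 29 ≡ 77. → (37, 77)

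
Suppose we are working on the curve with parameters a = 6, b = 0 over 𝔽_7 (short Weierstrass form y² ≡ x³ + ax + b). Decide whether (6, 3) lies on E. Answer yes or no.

no

y² = 3² ≡ 2; x³ + 6x + 0 = 252 ≡ 0 (mod 7). 2 ≠ 0.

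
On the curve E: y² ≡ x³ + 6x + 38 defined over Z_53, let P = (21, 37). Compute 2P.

(40, 25)

tangent at (21, 37): λ = (3·21² + 6)/(2·37) ≡ 4/21. 21⁻¹ ≡ 48 (mod 53) since 21·48 = 1008 ≡ 1, so λ ≡ 4·48 ≡ 33.
  x = λ² - 21 - 21 = 1089 - 42 ≡ 40; y = λ·(21 - 40) - 37 ≡ 25. → (40, 25)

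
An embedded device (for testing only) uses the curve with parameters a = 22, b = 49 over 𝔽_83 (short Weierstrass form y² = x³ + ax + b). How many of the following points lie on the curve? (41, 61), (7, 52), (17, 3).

2

(41, 61): 61² ≡ 69, rhs ≡ 69 → on.
(7, 52): 52² ≡ 48, rhs ≡ 48 → on.
(17, 3): 3² ≡ 9, rhs ≡ 24 → off.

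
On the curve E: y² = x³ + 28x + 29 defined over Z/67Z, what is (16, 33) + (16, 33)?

(32, 40)

tangent at (16, 33): λ = (3·16² + 28)/(2·33) ≡ 59/66. 66⁻¹ ≡ 66 (mod 67), so λ ≡ 59·66 ≡ 8.
  x = λ² - 16 - 16 = 64 - 32 ≡ 32; y = λ·(16 - 32) - 33 ≡ 40. → (32, 40)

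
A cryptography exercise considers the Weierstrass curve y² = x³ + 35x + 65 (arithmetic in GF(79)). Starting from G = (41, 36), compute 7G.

(75, 63)

Double-and-add on 7 = (111)₂. Start with G = (41, 36) for the leading 1-bit.
double: tangent at (41, 36): λ = (3·41² + 35)/(2·36) ≡ 22/72. 72⁻¹ ≡ 45 (mod 79) since 72·45 = 3240 ≡ 1, so λ ≡ 22·45 ≡ 42.
  x = λ² - 41 - 41 = 1764 - 82 ≡ 23; y = λ·(41 - 23) - 36 ≡ 9. → (23, 9)
add G: (23, 9) + (41, 36). λ = (36 - 9)/(41 - 23) ≡ 27/18 mod 79. 18⁻¹ ≡ 22 (mod 79) since 18·22 = 396 ≡ 1, so λ ≡ 41.
  x = λ² - 23 - 41 = 1681 - 64 ≡ 37; y = λ·(23 - 37) - 9 ≡ 49. → (37, 49)
double: tangent at (37, 49): λ = (3·37² + 35)/(2·49) ≡ 34/19. 19⁻¹ ≡ 25 (mod 79), so λ ≡ 34·25 ≡ 60.
  x = λ² - 37 - 37 = 3600 - 74 ≡ 50; y = λ·(37 - 50) - 49 ≡ 40. → (50, 40)
add G: (50, 40) + (41, 36). λ = (36 - 40)/(41 - 50) ≡ 75/70 mod 79. 70⁻¹ ≡ 35 (mod 79), so λ ≡ 18.
  x = λ² - 50 - 41 = 324 - 91 ≡ 75; y = λ·(50 - 75) - 40 ≡ 63. → (75, 63)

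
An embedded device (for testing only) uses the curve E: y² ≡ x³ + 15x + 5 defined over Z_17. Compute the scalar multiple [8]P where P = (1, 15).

(9, 6)

Double-and-add on 8 = (1000)₂. Start with P = (1, 15) for the leading 1-bit.
double: tangent at (1, 15): λ = (3·1² + 15)/(2·15) ≡ 1/13. 13⁻¹ ≡ 4 (mod 17) since 13·4 = 52 ≡ 1, so λ ≡ 1·4 ≡ 4.
  x = λ² - 1 - 1 = 16 - 2 ≡ 14; y = λ·(1 - 14) - 15 ≡ 1. → (14, 1)
double: tangent at (14, 1): λ = (3·14² + 15)/(2·1) ≡ 8/2. 2⁻¹ ≡ 9 (mod 17), so λ ≡ 8·9 ≡ 4.
  x = λ² - 14 - 14 = 16 - 28 ≡ 5; y = λ·(14 - 5) - 1 ≡ 1. → (5, 1)
double: tangent at (5, 1): λ = (3·5² + 15)/(2·1) ≡ 5/2. 2⁻¹ ≡ 9 (mod 17), so λ ≡ 5·9 ≡ 11.
  x = λ² - 5 - 5 = 121 - 10 ≡ 9; y = λ·(5 - 9) - 1 ≡ 6. → (9, 6)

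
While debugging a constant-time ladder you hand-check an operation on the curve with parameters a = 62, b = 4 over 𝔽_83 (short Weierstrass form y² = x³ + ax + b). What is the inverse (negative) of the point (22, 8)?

-(22, 8) = (22, -8 mod 83) = (22, 75).

(22, 75)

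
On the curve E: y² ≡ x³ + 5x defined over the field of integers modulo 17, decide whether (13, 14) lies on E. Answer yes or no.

no

y² = 14² ≡ 9; x³ + 5x + 0 = 2262 ≡ 1 (mod 17). 9 ≠ 1.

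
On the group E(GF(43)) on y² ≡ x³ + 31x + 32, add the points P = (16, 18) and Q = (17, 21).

(19, 16)

(16, 18) + (17, 21). λ = (21 - 18)/(17 - 16) ≡ 3/1 mod 43. 1⁻¹ ≡ 1 (mod 43), so λ ≡ 3.
  x = λ² - 16 - 17 = 9 - 33 ≡ 19; y = λ·(16 - 19) - 18 ≡ 16. → (19, 16)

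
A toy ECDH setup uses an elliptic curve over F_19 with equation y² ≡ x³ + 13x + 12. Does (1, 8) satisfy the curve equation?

y² = 8² ≡ 7; x³ + 13x + 12 = 26 ≡ 7 (mod 19). 7 = 7.

yes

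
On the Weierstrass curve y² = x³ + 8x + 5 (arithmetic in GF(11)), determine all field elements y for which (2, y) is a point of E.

none

x³ + 8x + 5 = 29 ≡ 7 (mod 11).
7 is a non-residue mod 11; no y exists.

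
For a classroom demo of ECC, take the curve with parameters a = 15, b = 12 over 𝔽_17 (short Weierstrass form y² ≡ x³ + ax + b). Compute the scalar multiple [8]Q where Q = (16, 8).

Double-and-add on 8 = (1000)₂. Start with Q = (16, 8) for the leading 1-bit.
double: tangent at (16, 8): λ = (3·16² + 15)/(2·8) ≡ 1/16. 16⁻¹ ≡ 16 (mod 17), so λ ≡ 1·16 ≡ 16.
  x = λ² - 16 - 16 = 256 - 32 ≡ 3; y = λ·(16 - 3) - 8 ≡ 13. → (3, 13)
double: tangent at (3, 13): λ = (3·3² + 15)/(2·13) ≡ 8/9. 9⁻¹ ≡ 2 (mod 17), so λ ≡ 8·2 ≡ 16.
  x = λ² - 3 - 3 = 256 - 6 ≡ 12; y = λ·(3 - 12) - 13 ≡ 13. → (12, 13)
double: tangent at (12, 13): λ = (3·12² + 15)/(2·13) ≡ 5/9. 9⁻¹ ≡ 2 (mod 17) since 9·2 = 18 ≡ 1, so λ ≡ 5·2 ≡ 10.
  x = λ² - 12 - 12 = 100 - 24 ≡ 8; y = λ·(12 - 8) - 13 ≡ 10. → (8, 10)

(8, 10)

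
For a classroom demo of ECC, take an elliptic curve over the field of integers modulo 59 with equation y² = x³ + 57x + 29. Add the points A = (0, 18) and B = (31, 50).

(0, 18) + (31, 50). λ = (50 - 18)/(31 - 0) ≡ 32/31 mod 59. 31⁻¹ ≡ 40 (mod 59) since 31·40 = 1240 ≡ 1, so λ ≡ 41.
  x = λ² - 0 - 31 = 1681 - 31 ≡ 57; y = λ·(0 - 57) - 18 ≡ 5. → (57, 5)

(57, 5)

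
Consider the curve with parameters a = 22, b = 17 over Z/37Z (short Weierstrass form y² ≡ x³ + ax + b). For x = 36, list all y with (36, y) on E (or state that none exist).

none

x³ + 22x + 17 = 47465 ≡ 31 (mod 37).
31 is a non-residue mod 37; no y exists.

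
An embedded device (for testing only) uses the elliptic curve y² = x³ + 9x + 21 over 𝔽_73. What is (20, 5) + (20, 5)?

(52, 39)

tangent at (20, 5): λ = (3·20² + 9)/(2·5) ≡ 41/10. 10⁻¹ ≡ 22 (mod 73), so λ ≡ 41·22 ≡ 26.
  x = λ² - 20 - 20 = 676 - 40 ≡ 52; y = λ·(20 - 52) - 5 ≡ 39. → (52, 39)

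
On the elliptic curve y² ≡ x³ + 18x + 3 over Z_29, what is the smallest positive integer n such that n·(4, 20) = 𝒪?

2P: tangent at (4, 20): λ = (3·4² + 18)/(2·20) ≡ 8/11. 11⁻¹ ≡ 8 (mod 29) since 11·8 = 88 ≡ 1, so λ ≡ 8·8 ≡ 6.
  x = λ² - 4 - 4 = 36 - 8 ≡ 28; y = λ·(4 - 28) - 20 ≡ 10. → (28, 10)
3P: (28, 10) + (4, 20). λ = (20 - 10)/(4 - 28) ≡ 10/5 mod 29. 5⁻¹ ≡ 6 (mod 29), so λ ≡ 2.
  x = λ² - 28 - 4 = 4 - 32 ≡ 1; y = λ·(28 - 1) - 10 ≡ 15. → (1, 15)
4P: (1, 15) + (4, 20). λ = (20 - 15)/(4 - 1) ≡ 5/3 mod 29. 3⁻¹ ≡ 10 (mod 29), so λ ≡ 21.
  x = λ² - 1 - 4 = 441 - 5 ≡ 1; y = λ·(1 - 1) - 15 ≡ 14. → (1, 14)
5P: (1, 14) + (4, 20). λ = (20 - 14)/(4 - 1) ≡ 6/3 mod 29. 3⁻¹ ≡ 10 (mod 29), so λ ≡ 2.
  x = λ² - 1 - 4 = 4 - 5 ≡ 28; y = λ·(1 - 28) - 14 ≡ 19. → (28, 19)
6P: (28, 19) + (4, 20). λ = (20 - 19)/(4 - 28) ≡ 1/5 mod 29. 5⁻¹ ≡ 6 (mod 29), so λ ≡ 6.
  x = λ² - 28 - 4 = 36 - 32 ≡ 4; y = λ·(28 - 4) - 19 ≡ 9. → (4, 9)
7P: (4, 9) + (4, 20): same x and y₁ ≡ -y₂, so the sum is 𝒪.
7P = 𝒪, so the order is 7.

7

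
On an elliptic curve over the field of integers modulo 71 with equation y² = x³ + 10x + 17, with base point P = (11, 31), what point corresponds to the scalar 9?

(13, 70)

Double-and-add on 9 = (1001)₂. Start with P = (11, 31) for the leading 1-bit.
double: tangent at (11, 31): λ = (3·11² + 10)/(2·31) ≡ 18/62. 62⁻¹ ≡ 63 (mod 71), so λ ≡ 18·63 ≡ 69.
  x = λ² - 11 - 11 = 4761 - 22 ≡ 53; y = λ·(11 - 53) - 31 ≡ 53. → (53, 53)
double: tangent at (53, 53): λ = (3·53² + 10)/(2·53) ≡ 59/35. 35⁻¹ ≡ 69 (mod 71), so λ ≡ 59·69 ≡ 24.
  x = λ² - 53 - 53 = 576 - 106 ≡ 44; y = λ·(53 - 44) - 53 ≡ 21. → (44, 21)
double: tangent at (44, 21): λ = (3·44² + 10)/(2·21) ≡ 67/42. 42⁻¹ ≡ 22 (mod 71), so λ ≡ 67·22 ≡ 54.
  x = λ² - 44 - 44 = 2916 - 88 ≡ 59; y = λ·(44 - 59) - 21 ≡ 21. → (59, 21)
add P: (59, 21) + (11, 31). λ = (31 - 21)/(11 - 59) ≡ 10/23 mod 71. 23⁻¹ ≡ 34 (mod 71), so λ ≡ 56.
  x = λ² - 59 - 11 = 3136 - 70 ≡ 13; y = λ·(59 - 13) - 21 ≡ 70. → (13, 70)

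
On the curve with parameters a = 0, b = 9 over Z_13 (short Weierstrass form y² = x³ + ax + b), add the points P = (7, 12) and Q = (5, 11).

(11, 12)

(7, 12) + (5, 11). λ = (11 - 12)/(5 - 7) ≡ 12/11 mod 13. 11⁻¹ ≡ 6 (mod 13), so λ ≡ 7.
  x = λ² - 7 - 5 = 49 - 12 ≡ 11; y = λ·(7 - 11) - 12 ≡ 12. → (11, 12)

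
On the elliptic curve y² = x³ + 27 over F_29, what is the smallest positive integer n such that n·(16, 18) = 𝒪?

2P: tangent at (16, 18): λ = (3·16² + 0)/(2·18) ≡ 14/7. 7⁻¹ ≡ 25 (mod 29), so λ ≡ 14·25 ≡ 2.
  x = λ² - 16 - 16 = 4 - 32 ≡ 1; y = λ·(16 - 1) - 18 ≡ 12. → (1, 12)
3P: (1, 12) + (16, 18). λ = (18 - 12)/(16 - 1) ≡ 6/15 mod 29. 15⁻¹ ≡ 2 (mod 29) since 15·2 = 30 ≡ 1, so λ ≡ 12.
  x = λ² - 1 - 16 = 144 - 17 ≡ 11; y = λ·(1 - 11) - 12 ≡ 13. → (11, 13)
4P: (11, 13) + (16, 18). λ = (18 - 13)/(16 - 11) ≡ 5/5 mod 29. 5⁻¹ ≡ 6 (mod 29) since 5·6 = 30 ≡ 1, so λ ≡ 1.
  x = λ² - 11 - 16 = 1 - 27 ≡ 3; y = λ·(11 - 3) - 13 ≡ 24. → (3, 24)
5P: (3, 24) + (16, 18). λ = (18 - 24)/(16 - 3) ≡ 23/13 mod 29. 13⁻¹ ≡ 9 (mod 29), so λ ≡ 4.
  x = λ² - 3 - 16 = 16 - 19 ≡ 26; y = λ·(3 - 26) - 24 ≡ 0. → (26, 0)
6P: (26, 0) + (16, 18). λ = (18 - 0)/(16 - 26) ≡ 18/19 mod 29. 19⁻¹ ≡ 26 (mod 29), so λ ≡ 4.
  x = λ² - 26 - 16 = 16 - 42 ≡ 3; y = λ·(26 - 3) - 0 ≡ 5. → (3, 5)
7P: (3, 5) + (16, 18). λ = (18 - 5)/(16 - 3) ≡ 13/13 mod 29. 13⁻¹ ≡ 9 (mod 29), so λ ≡ 1.
  x = λ² - 3 - 16 = 1 - 19 ≡ 11; y = λ·(3 - 11) - 5 ≡ 16. → (11, 16)
8P: (11, 16) + (16, 18). λ = (18 - 16)/(16 - 11) ≡ 2/5 mod 29. 5⁻¹ ≡ 6 (mod 29) since 5·6 = 30 ≡ 1, so λ ≡ 12.
  x = λ² - 11 - 16 = 144 - 27 ≡ 1; y = λ·(11 - 1) - 16 ≡ 17. → (1, 17)
9P: (1, 17) + (16, 18). λ = (18 - 17)/(16 - 1) ≡ 1/15 mod 29. 15⁻¹ ≡ 2 (mod 29) since 15·2 = 30 ≡ 1, so λ ≡ 2.
  x = λ² - 1 - 16 = 4 - 17 ≡ 16; y = λ·(1 - 16) - 17 ≡ 11. → (16, 11)
10P: (16, 11) + (16, 18): same x and y₁ ≡ -y₂, so the sum is 𝒪.
10P = 𝒪, so the order is 10.

10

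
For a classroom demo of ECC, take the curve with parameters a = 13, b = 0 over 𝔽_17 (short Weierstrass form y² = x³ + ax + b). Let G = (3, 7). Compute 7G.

Repeated addition: build up to 7G.
2G: tangent at (3, 7): λ = (3·3² + 13)/(2·7) ≡ 6/14. 14⁻¹ ≡ 11 (mod 17), so λ ≡ 6·11 ≡ 15.
  x = λ² - 3 - 3 = 225 - 6 ≡ 15; y = λ·(3 - 15) - 7 ≡ 0. → (15, 0)
3G: (15, 0) + (3, 7). λ = (7 - 0)/(3 - 15) ≡ 7/5 mod 17. 5⁻¹ ≡ 7 (mod 17), so λ ≡ 15.
  x = λ² - 15 - 3 = 225 - 18 ≡ 3; y = λ·(15 - 3) - 0 ≡ 10. → (3, 10)
4G: (3, 10) + (3, 7): same x and y₁ ≡ -y₂, so the sum is ∞.
5G: ∞ + (3, 7) = (3, 7) (identity).
6G: tangent at (3, 7): λ = (3·3² + 13)/(2·7) ≡ 6/14. 14⁻¹ ≡ 11 (mod 17), so λ ≡ 6·11 ≡ 15.
  x = λ² - 3 - 3 = 225 - 6 ≡ 15; y = λ·(3 - 15) - 7 ≡ 0. → (15, 0)
7G: (15, 0) + (3, 7). λ = (7 - 0)/(3 - 15) ≡ 7/5 mod 17. 5⁻¹ ≡ 7 (mod 17), so λ ≡ 15.
  x = λ² - 15 - 3 = 225 - 18 ≡ 3; y = λ·(15 - 3) - 0 ≡ 10. → (3, 10)

(3, 10)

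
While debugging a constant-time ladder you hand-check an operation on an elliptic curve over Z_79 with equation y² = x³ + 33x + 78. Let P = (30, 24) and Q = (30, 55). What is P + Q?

O

The two points share x = 30 and their y-coordinates satisfy 24 + 55 ≡ 0 (mod 79), so they are inverses. Their sum is 𝒪.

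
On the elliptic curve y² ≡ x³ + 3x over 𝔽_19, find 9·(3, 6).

Write G = (3, 6).
Repeated addition: build up to 9G.
2G: tangent at (3, 6): λ = (3·3² + 3)/(2·6) ≡ 11/12. 12⁻¹ ≡ 8 (mod 19) since 12·8 = 96 ≡ 1, so λ ≡ 11·8 ≡ 12.
  x = λ² - 3 - 3 = 144 - 6 ≡ 5; y = λ·(3 - 5) - 6 ≡ 8. → (5, 8)
3G: (5, 8) + (3, 6). λ = (6 - 8)/(3 - 5) ≡ 17/17 mod 19. 17⁻¹ ≡ 9 (mod 19) since 17·9 = 153 ≡ 1, so λ ≡ 1.
  x = λ² - 5 - 3 = 1 - 8 ≡ 12; y = λ·(5 - 12) - 8 ≡ 4. → (12, 4)
4G: (12, 4) + (3, 6). λ = (6 - 4)/(3 - 12) ≡ 2/10 mod 19. 10⁻¹ ≡ 2 (mod 19), so λ ≡ 4.
  x = λ² - 12 - 3 = 16 - 15 ≡ 1; y = λ·(12 - 1) - 4 ≡ 2. → (1, 2)
5G: (1, 2) + (3, 6). λ = (6 - 2)/(3 - 1) ≡ 4/2 mod 19. 2⁻¹ ≡ 10 (mod 19), so λ ≡ 2.
  x = λ² - 1 - 3 = 4 - 4 ≡ 0; y = λ·(1 - 0) - 2 ≡ 0. → (0, 0)
6G: (0, 0) + (3, 6). λ = (6 - 0)/(3 - 0) ≡ 6/3 mod 19. 3⁻¹ ≡ 13 (mod 19) since 3·13 = 39 ≡ 1, so λ ≡ 2.
  x = λ² - 0 - 3 = 4 - 3 ≡ 1; y = λ·(0 - 1) - 0 ≡ 17. → (1, 17)
7G: (1, 17) + (3, 6). λ = (6 - 17)/(3 - 1) ≡ 8/2 mod 19. 2⁻¹ ≡ 10 (mod 19), so λ ≡ 4.
  x = λ² - 1 - 3 = 16 - 4 ≡ 12; y = λ·(1 - 12) - 17 ≡ 15. → (12, 15)
8G: (12, 15) + (3, 6). λ = (6 - 15)/(3 - 12) ≡ 10/10 mod 19. 10⁻¹ ≡ 2 (mod 19), so λ ≡ 1.
  x = λ² - 12 - 3 = 1 - 15 ≡ 5; y = λ·(12 - 5) - 15 ≡ 11. → (5, 11)
9G: (5, 11) + (3, 6). λ = (6 - 11)/(3 - 5) ≡ 14/17 mod 19. 17⁻¹ ≡ 9 (mod 19), so λ ≡ 12.
  x = λ² - 5 - 3 = 144 - 8 ≡ 3; y = λ·(5 - 3) - 11 ≡ 13. → (3, 13)

(3, 13)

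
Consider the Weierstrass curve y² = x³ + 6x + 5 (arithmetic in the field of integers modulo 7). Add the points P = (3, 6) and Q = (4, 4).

(4, 3)

(3, 6) + (4, 4). λ = (4 - 6)/(4 - 3) ≡ 5/1 mod 7. 1⁻¹ ≡ 1 (mod 7) since 1·1 = 1 ≡ 1, so λ ≡ 5.
  x = λ² - 3 - 4 = 25 - 7 ≡ 4; y = λ·(3 - 4) - 6 ≡ 3. → (4, 3)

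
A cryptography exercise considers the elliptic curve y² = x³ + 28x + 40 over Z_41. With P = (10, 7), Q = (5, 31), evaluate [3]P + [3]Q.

First 3P:
Repeated addition: build up to 3P.
2P: tangent at (10, 7): λ = (3·10² + 28)/(2·7) ≡ 0/14. 14⁻¹ ≡ 3 (mod 41), so λ ≡ 0·3 ≡ 0.
  x = λ² - 10 - 10 = 0 - 20 ≡ 21; y = λ·(10 - 21) - 7 ≡ 34. → (21, 34)
3P: (21, 34) + (10, 7). λ = (7 - 34)/(10 - 21) ≡ 14/30 mod 41. 30⁻¹ ≡ 26 (mod 41), so λ ≡ 36.
  x = λ² - 21 - 10 = 1296 - 31 ≡ 35; y = λ·(21 - 35) - 34 ≡ 36. → (35, 36)
3P = (35, 36).
Next 3Q:
Repeated addition: build up to 3Q.
2Q: tangent at (5, 31): λ = (3·5² + 28)/(2·31) ≡ 21/21. 21⁻¹ ≡ 2 (mod 41), so λ ≡ 21·2 ≡ 1.
  x = λ² - 5 - 5 = 1 - 10 ≡ 32; y = λ·(5 - 32) - 31 ≡ 24. → (32, 24)
3Q: (32, 24) + (5, 31). λ = (31 - 24)/(5 - 32) ≡ 7/14 mod 41. 14⁻¹ ≡ 3 (mod 41), so λ ≡ 21.
  x = λ² - 32 - 5 = 441 - 37 ≡ 35; y = λ·(32 - 35) - 24 ≡ 36. → (35, 36)
3Q = (35, 36).
Finally 3P + 3Q:
tangent at (35, 36): λ = (3·35² + 28)/(2·36) ≡ 13/31. 31⁻¹ ≡ 4 (mod 41), so λ ≡ 13·4 ≡ 11.
  x = λ² - 35 - 35 = 121 - 70 ≡ 10; y = λ·(35 - 10) - 36 ≡ 34. → (10, 34)

(10, 34)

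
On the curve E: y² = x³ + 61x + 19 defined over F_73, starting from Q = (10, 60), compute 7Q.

(56, 36)

Repeated addition: build up to 7Q.
2Q: tangent at (10, 60): λ = (3·10² + 61)/(2·60) ≡ 69/47. 47⁻¹ ≡ 14 (mod 73), so λ ≡ 69·14 ≡ 17.
  x = λ² - 10 - 10 = 289 - 20 ≡ 50; y = λ·(10 - 50) - 60 ≡ 63. → (50, 63)
3Q: (50, 63) + (10, 60). λ = (60 - 63)/(10 - 50) ≡ 70/33 mod 73. 33⁻¹ ≡ 31 (mod 73) since 33·31 = 1023 ≡ 1, so λ ≡ 53.
  x = λ² - 50 - 10 = 2809 - 60 ≡ 48; y = λ·(50 - 48) - 63 ≡ 43. → (48, 43)
4Q: (48, 43) + (10, 60). λ = (60 - 43)/(10 - 48) ≡ 17/35 mod 73. 35⁻¹ ≡ 48 (mod 73), so λ ≡ 13.
  x = λ² - 48 - 10 = 169 - 58 ≡ 38; y = λ·(48 - 38) - 43 ≡ 14. → (38, 14)
5Q: (38, 14) + (10, 60). λ = (60 - 14)/(10 - 38) ≡ 46/45 mod 73. 45⁻¹ ≡ 13 (mod 73), so λ ≡ 14.
  x = λ² - 38 - 10 = 196 - 48 ≡ 2; y = λ·(38 - 2) - 14 ≡ 52. → (2, 52)
6Q: (2, 52) + (10, 60). λ = (60 - 52)/(10 - 2) ≡ 8/8 mod 73. 8⁻¹ ≡ 64 (mod 73), so λ ≡ 1.
  x = λ² - 2 - 10 = 1 - 12 ≡ 62; y = λ·(2 - 62) - 52 ≡ 34. → (62, 34)
7Q: (62, 34) + (10, 60). λ = (60 - 34)/(10 - 62) ≡ 26/21 mod 73. 21⁻¹ ≡ 7 (mod 73) since 21·7 = 147 ≡ 1, so λ ≡ 36.
  x = λ² - 62 - 10 = 1296 - 72 ≡ 56; y = λ·(62 - 56) - 34 ≡ 36. → (56, 36)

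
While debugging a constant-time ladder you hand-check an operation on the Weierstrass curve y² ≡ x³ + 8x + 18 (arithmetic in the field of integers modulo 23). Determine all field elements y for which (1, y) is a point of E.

x³ + 8x + 18 = 27 ≡ 4 (mod 23).
Square roots of 4 mod 23: 2 and 21 (since 2² = 4 ≡ 4).

2, 21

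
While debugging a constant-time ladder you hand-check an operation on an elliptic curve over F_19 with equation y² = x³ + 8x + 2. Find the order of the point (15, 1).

2P: tangent at (15, 1): λ = (3·15² + 8)/(2·1) ≡ 18/2. 2⁻¹ ≡ 10 (mod 19) since 2·10 = 20 ≡ 1, so λ ≡ 18·10 ≡ 9.
  x = λ² - 15 - 15 = 81 - 30 ≡ 13; y = λ·(15 - 13) - 1 ≡ 17. → (13, 17)
3P: (13, 17) + (15, 1). λ = (1 - 17)/(15 - 13) ≡ 3/2 mod 19. 2⁻¹ ≡ 10 (mod 19), so λ ≡ 11.
  x = λ² - 13 - 15 = 121 - 28 ≡ 17; y = λ·(13 - 17) - 17 ≡ 15. → (17, 15)
4P: (17, 15) + (15, 1). λ = (1 - 15)/(15 - 17) ≡ 5/17 mod 19. 17⁻¹ ≡ 9 (mod 19), so λ ≡ 7.
  x = λ² - 17 - 15 = 49 - 32 ≡ 17; y = λ·(17 - 17) - 15 ≡ 4. → (17, 4)
5P: (17, 4) + (15, 1). λ = (1 - 4)/(15 - 17) ≡ 16/17 mod 19. 17⁻¹ ≡ 9 (mod 19) since 17·9 = 153 ≡ 1, so λ ≡ 11.
  x = λ² - 17 - 15 = 121 - 32 ≡ 13; y = λ·(17 - 13) - 4 ≡ 2. → (13, 2)
6P: (13, 2) + (15, 1). λ = (1 - 2)/(15 - 13) ≡ 18/2 mod 19. 2⁻¹ ≡ 10 (mod 19) since 2·10 = 20 ≡ 1, so λ ≡ 9.
  x = λ² - 13 - 15 = 81 - 28 ≡ 15; y = λ·(13 - 15) - 2 ≡ 18. → (15, 18)
7P: (15, 18) + (15, 1): same x and y₁ ≡ -y₂, so the sum is O.
7P = O, so the order is 7.

7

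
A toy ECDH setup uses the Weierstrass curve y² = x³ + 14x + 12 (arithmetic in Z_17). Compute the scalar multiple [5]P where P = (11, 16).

Double-and-add on 5 = (101)₂. Start with P = (11, 16) for the leading 1-bit.
double: tangent at (11, 16): λ = (3·11² + 14)/(2·16) ≡ 3/15. 15⁻¹ ≡ 8 (mod 17) since 15·8 = 120 ≡ 1, so λ ≡ 3·8 ≡ 7.
  x = λ² - 11 - 11 = 49 - 22 ≡ 10; y = λ·(11 - 10) - 16 ≡ 8. → (10, 8)
double: tangent at (10, 8): λ = (3·10² + 14)/(2·8) ≡ 8/16. 16⁻¹ ≡ 16 (mod 17), so λ ≡ 8·16 ≡ 9.
  x = λ² - 10 - 10 = 81 - 20 ≡ 10; y = λ·(10 - 10) - 8 ≡ 9. → (10, 9)
add P: (10, 9) + (11, 16). λ = (16 - 9)/(11 - 10) ≡ 7/1 mod 17. 1⁻¹ ≡ 1 (mod 17), so λ ≡ 7.
  x = λ² - 10 - 11 = 49 - 21 ≡ 11; y = λ·(10 - 11) - 9 ≡ 1. → (11, 1)

(11, 1)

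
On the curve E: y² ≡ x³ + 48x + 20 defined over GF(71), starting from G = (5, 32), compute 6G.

Double-and-add on 6 = (110)₂. Start with G = (5, 32) for the leading 1-bit.
double: tangent at (5, 32): λ = (3·5² + 48)/(2·32) ≡ 52/64. 64⁻¹ ≡ 10 (mod 71), so λ ≡ 52·10 ≡ 23.
  x = λ² - 5 - 5 = 529 - 10 ≡ 22; y = λ·(5 - 22) - 32 ≡ 3. → (22, 3)
add G: (22, 3) + (5, 32). λ = (32 - 3)/(5 - 22) ≡ 29/54 mod 71. 54⁻¹ ≡ 25 (mod 71), so λ ≡ 15.
  x = λ² - 22 - 5 = 225 - 27 ≡ 56; y = λ·(22 - 56) - 3 ≡ 55. → (56, 55)
double: tangent at (56, 55): λ = (3·56² + 48)/(2·55) ≡ 13/39. 39⁻¹ ≡ 51 (mod 71), so λ ≡ 13·51 ≡ 24.
  x = λ² - 56 - 56 = 576 - 112 ≡ 38; y = λ·(56 - 38) - 55 ≡ 22. → (38, 22)

(38, 22)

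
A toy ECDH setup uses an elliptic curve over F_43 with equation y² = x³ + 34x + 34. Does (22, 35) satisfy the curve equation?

no

y² = 35² ≡ 21; x³ + 34x + 34 = 11430 ≡ 35 (mod 43). 21 ≠ 35.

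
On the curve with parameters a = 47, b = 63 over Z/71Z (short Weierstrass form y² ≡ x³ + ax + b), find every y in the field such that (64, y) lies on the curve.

32, 39

x³ + 47x + 63 = 265215 ≡ 30 (mod 71).
Square roots of 30 mod 71: 32 and 39 (since 32² = 1024 ≡ 30).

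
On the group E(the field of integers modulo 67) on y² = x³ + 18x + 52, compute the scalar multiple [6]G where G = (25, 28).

(36, 11)

Repeated addition: build up to 6G.
2G: tangent at (25, 28): λ = (3·25² + 18)/(2·28) ≡ 17/56. 56⁻¹ ≡ 6 (mod 67) since 56·6 = 336 ≡ 1, so λ ≡ 17·6 ≡ 35.
  x = λ² - 25 - 25 = 1225 - 50 ≡ 36; y = λ·(25 - 36) - 28 ≡ 56. → (36, 56)
3G: (36, 56) + (25, 28). λ = (28 - 56)/(25 - 36) ≡ 39/56 mod 67. 56⁻¹ ≡ 6 (mod 67), so λ ≡ 33.
  x = λ² - 36 - 25 = 1089 - 61 ≡ 23; y = λ·(36 - 23) - 56 ≡ 38. → (23, 38)
4G: (23, 38) + (25, 28). λ = (28 - 38)/(25 - 23) ≡ 57/2 mod 67. 2⁻¹ ≡ 34 (mod 67), so λ ≡ 62.
  x = λ² - 23 - 25 = 3844 - 48 ≡ 44; y = λ·(23 - 44) - 38 ≡ 0. → (44, 0)
5G: (44, 0) + (25, 28). λ = (28 - 0)/(25 - 44) ≡ 28/48 mod 67. 48⁻¹ ≡ 7 (mod 67) since 48·7 = 336 ≡ 1, so λ ≡ 62.
  x = λ² - 44 - 25 = 3844 - 69 ≡ 23; y = λ·(44 - 23) - 0 ≡ 29. → (23, 29)
6G: (23, 29) + (25, 28). λ = (28 - 29)/(25 - 23) ≡ 66/2 mod 67. 2⁻¹ ≡ 34 (mod 67) since 2·34 = 68 ≡ 1, so λ ≡ 33.
  x = λ² - 23 - 25 = 1089 - 48 ≡ 36; y = λ·(23 - 36) - 29 ≡ 11. → (36, 11)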